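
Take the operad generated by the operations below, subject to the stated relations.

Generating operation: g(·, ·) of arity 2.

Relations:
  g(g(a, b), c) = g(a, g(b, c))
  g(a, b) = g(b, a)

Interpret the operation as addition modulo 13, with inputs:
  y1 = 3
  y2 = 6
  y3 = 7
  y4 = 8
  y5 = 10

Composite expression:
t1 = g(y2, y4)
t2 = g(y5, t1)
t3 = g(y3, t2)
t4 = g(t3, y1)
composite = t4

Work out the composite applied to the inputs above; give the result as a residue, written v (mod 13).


8 (mod 13)

g(y2, y4) = 1
g(y5, g(y2, y4)) = 11
g(y3, g(y5, g(y2, y4))) = 5
g(g(y3, g(y5, g(y2, y4))), y1) = 8


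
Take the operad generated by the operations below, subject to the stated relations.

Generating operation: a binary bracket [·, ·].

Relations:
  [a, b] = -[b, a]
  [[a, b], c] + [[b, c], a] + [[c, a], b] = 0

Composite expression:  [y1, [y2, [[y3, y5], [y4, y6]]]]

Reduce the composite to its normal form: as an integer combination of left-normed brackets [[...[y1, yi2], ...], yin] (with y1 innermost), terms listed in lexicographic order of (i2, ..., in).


Antisymmetry and Jacobi reduce to y1-anchored left-normed brackets.
Composite bracket: [y1, [y2, [[y3, y5], [y4, y6]]]]
Expanding via [a, b] = ab - ba: 32 signed words (2^5 = 32).
Keep just the words that open with y1:
  word y1y2y3y5y4y6 has sign +1, contributing +[[[[[y1, y2], y3], y5], y4], y6]
  word y1y2y3y5y6y4 has sign -1, contributing -[[[[[y1, y2], y3], y5], y6], y4]
  word y1y2y4y6y3y5 has sign -1, contributing -[[[[[y1, y2], y4], y6], y3], y5]
  word y1y2y4y6y5y3 has sign +1, contributing +[[[[[y1, y2], y4], y6], y5], y3]
  word y1y2y5y3y4y6 has sign -1, contributing -[[[[[y1, y2], y5], y3], y4], y6]
  word y1y2y5y3y6y4 has sign +1, contributing +[[[[[y1, y2], y5], y3], y6], y4]
  word y1y2y6y4y3y5 has sign +1, contributing +[[[[[y1, y2], y6], y4], y3], y5]
  word y1y2y6y4y5y3 has sign -1, contributing -[[[[[y1, y2], y6], y4], y5], y3]
  word y1y3y5y4y6y2 has sign -1, contributing -[[[[[y1, y3], y5], y4], y6], y2]
  word y1y3y5y6y4y2 has sign +1, contributing +[[[[[y1, y3], y5], y6], y4], y2]
  word y1y4y6y3y5y2 has sign +1, contributing +[[[[[y1, y4], y6], y3], y5], y2]
  word y1y4y6y5y3y2 has sign -1, contributing -[[[[[y1, y4], y6], y5], y3], y2]
  word y1y5y3y4y6y2 has sign +1, contributing +[[[[[y1, y5], y3], y4], y6], y2]
  word y1y5y3y6y4y2 has sign -1, contributing -[[[[[y1, y5], y3], y6], y4], y2]
  word y1y6y4y3y5y2 has sign -1, contributing -[[[[[y1, y6], y4], y3], y5], y2]
  word y1y6y4y5y3y2 has sign +1, contributing +[[[[[y1, y6], y4], y5], y3], y2]

[[[[[y1, y2], y3], y5], y4], y6] - [[[[[y1, y2], y3], y5], y6], y4] - [[[[[y1, y2], y4], y6], y3], y5] + [[[[[y1, y2], y4], y6], y5], y3] - [[[[[y1, y2], y5], y3], y4], y6] + [[[[[y1, y2], y5], y3], y6], y4] + [[[[[y1, y2], y6], y4], y3], y5] - [[[[[y1, y2], y6], y4], y5], y3] - [[[[[y1, y3], y5], y4], y6], y2] + [[[[[y1, y3], y5], y6], y4], y2] + [[[[[y1, y4], y6], y3], y5], y2] - [[[[[y1, y4], y6], y5], y3], y2] + [[[[[y1, y5], y3], y4], y6], y2] - [[[[[y1, y5], y3], y6], y4], y2] - [[[[[y1, y6], y4], y3], y5], y2] + [[[[[y1, y6], y4], y5], y3], y2]


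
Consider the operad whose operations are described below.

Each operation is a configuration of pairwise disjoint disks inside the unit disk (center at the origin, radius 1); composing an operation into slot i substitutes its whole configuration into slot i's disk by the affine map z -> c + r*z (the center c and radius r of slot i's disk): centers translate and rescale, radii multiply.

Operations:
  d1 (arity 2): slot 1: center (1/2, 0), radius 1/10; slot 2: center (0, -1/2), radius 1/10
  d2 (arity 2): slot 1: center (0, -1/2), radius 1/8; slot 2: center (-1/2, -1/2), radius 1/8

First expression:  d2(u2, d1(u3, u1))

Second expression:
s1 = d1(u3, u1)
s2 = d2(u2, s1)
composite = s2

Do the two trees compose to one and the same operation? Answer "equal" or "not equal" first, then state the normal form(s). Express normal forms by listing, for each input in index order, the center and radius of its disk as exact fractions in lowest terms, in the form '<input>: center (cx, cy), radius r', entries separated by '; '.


The first expression, normalized: u1: center (-1/2, -9/16), radius 1/80; u2: center (0, -1/2), radius 1/8; u3: center (-7/16, -1/2), radius 1/80
The second expression, normalized: u1: center (-1/2, -9/16), radius 1/80; u2: center (0, -1/2), radius 1/8; u3: center (-7/16, -1/2), radius 1/80
Same normal form: equal.

equal: each reduces to u1: center (-1/2, -9/16), radius 1/80; u2: center (0, -1/2), radius 1/8; u3: center (-7/16, -1/2), radius 1/80


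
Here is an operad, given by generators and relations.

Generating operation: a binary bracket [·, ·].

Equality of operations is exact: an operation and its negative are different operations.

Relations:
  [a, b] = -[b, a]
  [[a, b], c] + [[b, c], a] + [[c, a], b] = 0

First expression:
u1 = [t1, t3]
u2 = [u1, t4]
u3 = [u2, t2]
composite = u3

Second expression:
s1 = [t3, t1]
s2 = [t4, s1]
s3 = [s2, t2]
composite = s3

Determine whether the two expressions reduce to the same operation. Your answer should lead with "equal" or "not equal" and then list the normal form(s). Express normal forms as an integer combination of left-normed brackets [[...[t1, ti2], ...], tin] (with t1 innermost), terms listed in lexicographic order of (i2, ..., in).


equal; both compose to [[[t1, t3], t4], t2]

The first expression, normalized: [[[t1, t3], t4], t2]
The second expression, normalized: [[[t1, t3], t4], t2]
Both agree, so they are equal.


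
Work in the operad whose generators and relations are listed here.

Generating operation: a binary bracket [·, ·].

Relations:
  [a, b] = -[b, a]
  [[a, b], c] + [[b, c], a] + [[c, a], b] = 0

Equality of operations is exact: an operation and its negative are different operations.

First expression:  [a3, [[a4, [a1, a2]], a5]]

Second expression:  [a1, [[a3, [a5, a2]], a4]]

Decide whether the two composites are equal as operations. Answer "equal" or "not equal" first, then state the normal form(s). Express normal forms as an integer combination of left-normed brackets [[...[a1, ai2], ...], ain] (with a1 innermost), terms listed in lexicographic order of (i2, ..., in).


not equal: they reduce to [[[[a1, a2], a4], a5], a3] and [[[[a1, a2], a5], a3], a4] - [[[[a1, a3], a2], a5], a4] + [[[[a1, a3], a5], a2], a4] - [[[[a1, a4], a2], a5], a3] + [[[[a1, a4], a3], a2], a5] - [[[[a1, a4], a3], a5], a2] + [[[[a1, a4], a5], a2], a3] - [[[[a1, a5], a2], a3], a4]

In normal form, the first expression is [[[[a1, a2], a4], a5], a3]
In normal form, the second expression is [[[[a1, a2], a5], a3], a4] - [[[[a1, a3], a2], a5], a4] + [[[[a1, a3], a5], a2], a4] - [[[[a1, a4], a2], a5], a3] + [[[[a1, a4], a3], a2], a5] - [[[[a1, a4], a3], a5], a2] + [[[[a1, a4], a5], a2], a3] - [[[[a1, a5], a2], a3], a4]
Distinct normal forms: not equal.


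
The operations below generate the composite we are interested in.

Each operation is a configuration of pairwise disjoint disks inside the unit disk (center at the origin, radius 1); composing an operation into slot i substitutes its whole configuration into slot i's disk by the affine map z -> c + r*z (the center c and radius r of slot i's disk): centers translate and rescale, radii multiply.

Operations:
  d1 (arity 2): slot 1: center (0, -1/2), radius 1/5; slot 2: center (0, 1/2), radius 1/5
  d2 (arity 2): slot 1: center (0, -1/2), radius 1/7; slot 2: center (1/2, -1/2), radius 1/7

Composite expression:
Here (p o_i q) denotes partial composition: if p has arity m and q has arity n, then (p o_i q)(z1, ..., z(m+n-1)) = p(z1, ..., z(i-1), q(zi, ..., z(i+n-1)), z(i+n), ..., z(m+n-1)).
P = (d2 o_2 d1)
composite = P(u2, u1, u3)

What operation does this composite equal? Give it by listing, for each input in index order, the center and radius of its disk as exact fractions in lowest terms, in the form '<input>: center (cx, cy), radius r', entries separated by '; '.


u1: center (1/2, -4/7), radius 1/35; u2: center (0, -1/2), radius 1/7; u3: center (1/2, -3/7), radius 1/35

Affine substitution under d2: radii multiply and u-centers shift.
u2: after 1 affine step, its disk has center (0, -1/2), radius 1/7
u1: after 2 affine steps, its disk has center (1/2, -4/7), radius 1/35
u3: after 2 affine steps, its disk has center (1/2, -3/7), radius 1/35


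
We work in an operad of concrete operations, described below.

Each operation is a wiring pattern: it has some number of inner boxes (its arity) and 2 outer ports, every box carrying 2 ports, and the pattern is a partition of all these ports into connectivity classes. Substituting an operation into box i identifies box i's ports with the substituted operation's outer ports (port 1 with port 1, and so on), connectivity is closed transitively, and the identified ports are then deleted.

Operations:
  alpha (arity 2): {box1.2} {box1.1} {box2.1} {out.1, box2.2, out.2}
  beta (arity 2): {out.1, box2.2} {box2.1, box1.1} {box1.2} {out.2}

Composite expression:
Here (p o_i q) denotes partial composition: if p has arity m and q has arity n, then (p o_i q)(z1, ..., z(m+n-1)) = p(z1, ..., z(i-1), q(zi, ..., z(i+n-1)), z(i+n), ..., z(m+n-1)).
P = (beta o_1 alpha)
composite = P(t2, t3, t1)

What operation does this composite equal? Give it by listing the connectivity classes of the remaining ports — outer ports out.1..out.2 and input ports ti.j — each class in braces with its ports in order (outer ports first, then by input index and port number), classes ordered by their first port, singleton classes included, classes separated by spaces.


{out.1, t1.2} {out.2} {t1.1, t3.2} {t2.1} {t2.2} {t3.1}

Reachability decides: close wires over beta-identified ports.
after alpha, the pattern on (t2, t3) reads {out.1, out.2, t3.2} {t2.1} {t2.2} {t3.1} (out.j = its outer ports)
after beta, the pattern on (t2, t3, t1) reads {out.1, t1.2} {out.2} {t1.1, t3.2} {t2.1} {t2.2} {t3.1} (out.j = its outer ports)


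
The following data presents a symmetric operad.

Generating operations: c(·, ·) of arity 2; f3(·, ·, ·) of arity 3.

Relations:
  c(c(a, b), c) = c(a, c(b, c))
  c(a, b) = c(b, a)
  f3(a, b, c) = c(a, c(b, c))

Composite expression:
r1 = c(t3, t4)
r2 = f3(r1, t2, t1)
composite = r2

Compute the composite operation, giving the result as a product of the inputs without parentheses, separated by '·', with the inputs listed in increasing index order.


t1 · t2 · t3 · t4

With f3 associative and commutative, the t-input set is all that matters.
c(t3, t4) linearizes to t3 · t4
f3(c(t3, t4), t2, t1) linearizes to t3 · t4 · t2 · t1
the factors in increasing index order: t1 · t2 · t3 · t4


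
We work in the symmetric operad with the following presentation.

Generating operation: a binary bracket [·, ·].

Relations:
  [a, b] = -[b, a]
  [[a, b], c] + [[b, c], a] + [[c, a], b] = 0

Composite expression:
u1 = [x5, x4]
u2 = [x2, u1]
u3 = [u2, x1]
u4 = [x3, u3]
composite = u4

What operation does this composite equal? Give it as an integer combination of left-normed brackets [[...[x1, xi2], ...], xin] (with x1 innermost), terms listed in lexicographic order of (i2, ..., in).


-[[[[x1, x2], x4], x5], x3] + [[[[x1, x2], x5], x4], x3] + [[[[x1, x4], x5], x2], x3] - [[[[x1, x5], x4], x2], x3]


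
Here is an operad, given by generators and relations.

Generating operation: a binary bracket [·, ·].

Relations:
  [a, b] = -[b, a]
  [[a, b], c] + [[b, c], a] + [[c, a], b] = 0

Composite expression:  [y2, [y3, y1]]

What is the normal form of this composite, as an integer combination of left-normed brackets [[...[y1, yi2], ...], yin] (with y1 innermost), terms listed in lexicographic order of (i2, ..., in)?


In the tensor algebra, words opening y1 carry the y1-anchored form.
Composite bracket: [y2, [y3, y1]]
Expanding via [a, b] = ab - ba: 4 signed words (2^2 = 4).
Words beginning with y1 determine it all:
  word y1y3y2 has sign +1, contributing +[[y1, y3], y2]

[[y1, y3], y2]


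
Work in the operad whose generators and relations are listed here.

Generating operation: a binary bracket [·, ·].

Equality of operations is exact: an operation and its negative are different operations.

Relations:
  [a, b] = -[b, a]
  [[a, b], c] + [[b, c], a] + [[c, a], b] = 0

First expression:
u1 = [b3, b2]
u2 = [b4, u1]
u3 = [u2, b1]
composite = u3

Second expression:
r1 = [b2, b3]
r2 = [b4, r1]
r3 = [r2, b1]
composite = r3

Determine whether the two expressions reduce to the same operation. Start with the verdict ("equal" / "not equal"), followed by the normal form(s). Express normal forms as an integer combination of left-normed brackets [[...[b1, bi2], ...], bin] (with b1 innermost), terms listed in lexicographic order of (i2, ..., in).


not equal; the first gives -[[[b1, b2], b3], b4] + [[[b1, b3], b2], b4] + [[[b1, b4], b2], b3] - [[[b1, b4], b3], b2] and the second [[[b1, b2], b3], b4] - [[[b1, b3], b2], b4] - [[[b1, b4], b2], b3] + [[[b1, b4], b3], b2]


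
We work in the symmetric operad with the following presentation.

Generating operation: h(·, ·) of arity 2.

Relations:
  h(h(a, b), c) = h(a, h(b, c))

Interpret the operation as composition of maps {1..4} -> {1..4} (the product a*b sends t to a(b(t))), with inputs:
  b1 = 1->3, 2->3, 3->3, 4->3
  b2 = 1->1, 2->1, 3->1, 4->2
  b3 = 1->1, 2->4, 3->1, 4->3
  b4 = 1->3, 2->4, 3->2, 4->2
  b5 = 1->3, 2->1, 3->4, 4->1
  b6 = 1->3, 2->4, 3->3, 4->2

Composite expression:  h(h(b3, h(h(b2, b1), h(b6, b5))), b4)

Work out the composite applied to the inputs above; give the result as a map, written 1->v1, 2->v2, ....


h(b2, b1) = 1->1, 2->1, 3->1, 4->1
h(b6, b5) = 1->3, 2->3, 3->2, 4->3
h(h(b2, b1), h(b6, b5)) = 1->1, 2->1, 3->1, 4->1
h(b3, h(h(b2, b1), h(b6, b5))) = 1->1, 2->1, 3->1, 4->1
h(h(b3, h(h(b2, b1), h(b6, b5))), b4) = 1->1, 2->1, 3->1, 4->1

1->1, 2->1, 3->1, 4->1


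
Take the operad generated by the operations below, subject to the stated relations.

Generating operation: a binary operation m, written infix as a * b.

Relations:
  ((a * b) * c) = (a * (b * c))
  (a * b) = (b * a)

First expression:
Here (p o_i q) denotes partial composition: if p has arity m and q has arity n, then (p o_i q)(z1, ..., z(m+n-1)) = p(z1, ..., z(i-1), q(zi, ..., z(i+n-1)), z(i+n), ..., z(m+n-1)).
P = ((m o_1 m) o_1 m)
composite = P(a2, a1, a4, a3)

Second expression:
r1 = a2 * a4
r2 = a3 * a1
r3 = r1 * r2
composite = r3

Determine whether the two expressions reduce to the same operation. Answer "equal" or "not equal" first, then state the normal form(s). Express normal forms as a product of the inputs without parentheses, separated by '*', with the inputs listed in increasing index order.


Normal form of the first expression: a1 * a2 * a3 * a4
Normal form of the second expression: a1 * a2 * a3 * a4
The normal forms match — equal.

equal; the common form is a1 * a2 * a3 * a4


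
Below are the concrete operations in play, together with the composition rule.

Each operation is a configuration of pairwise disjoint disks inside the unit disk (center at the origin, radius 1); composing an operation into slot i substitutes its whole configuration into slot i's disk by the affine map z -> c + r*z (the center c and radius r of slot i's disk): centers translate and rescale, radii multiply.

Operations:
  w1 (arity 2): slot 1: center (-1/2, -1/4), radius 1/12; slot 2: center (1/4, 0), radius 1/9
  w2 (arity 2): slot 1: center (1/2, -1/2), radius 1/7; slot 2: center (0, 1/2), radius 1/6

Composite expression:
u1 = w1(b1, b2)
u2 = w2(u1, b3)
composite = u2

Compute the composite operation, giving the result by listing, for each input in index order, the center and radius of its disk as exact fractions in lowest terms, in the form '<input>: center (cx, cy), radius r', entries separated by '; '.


b1: center (3/7, -15/28), radius 1/84; b2: center (15/28, -1/2), radius 1/63; b3: center (0, 1/2), radius 1/6

Only the slot chain above each b matters under w2; compose those maps.
b1: after 2 affine steps, its disk has center (3/7, -15/28), radius 1/84
b2: after 2 affine steps, its disk has center (15/28, -1/2), radius 1/63
b3: after 1 affine step, its disk has center (0, 1/2), radius 1/6


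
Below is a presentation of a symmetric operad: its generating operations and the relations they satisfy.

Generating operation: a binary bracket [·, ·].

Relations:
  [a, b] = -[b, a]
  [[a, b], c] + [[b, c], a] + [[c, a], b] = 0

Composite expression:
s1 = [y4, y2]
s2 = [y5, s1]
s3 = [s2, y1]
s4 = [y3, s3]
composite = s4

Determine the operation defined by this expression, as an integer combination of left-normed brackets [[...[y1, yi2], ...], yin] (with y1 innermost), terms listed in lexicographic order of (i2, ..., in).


[[[[y1, y2], y4], y5], y3] - [[[[y1, y4], y2], y5], y3] - [[[[y1, y5], y2], y4], y3] + [[[[y1, y5], y4], y2], y3]

In the tensor algebra, words opening y1 carry the y1-anchored form.
Composite bracket: [y3, [[y5, [y4, y2]], y1]]
Applying ab - ba throughout gives 16 signed words (2^4 = 16).
The y1-initial words carry the normal form:
  the word y1y2y4y5y3 carries sign +1 and contributes +[[[[y1, y2], y4], y5], y3]
  the word y1y4y2y5y3 carries sign -1 and contributes -[[[[y1, y4], y2], y5], y3]
  the word y1y5y2y4y3 carries sign -1 and contributes -[[[[y1, y5], y2], y4], y3]
  the word y1y5y4y2y3 carries sign +1 and contributes +[[[[y1, y5], y4], y2], y3]


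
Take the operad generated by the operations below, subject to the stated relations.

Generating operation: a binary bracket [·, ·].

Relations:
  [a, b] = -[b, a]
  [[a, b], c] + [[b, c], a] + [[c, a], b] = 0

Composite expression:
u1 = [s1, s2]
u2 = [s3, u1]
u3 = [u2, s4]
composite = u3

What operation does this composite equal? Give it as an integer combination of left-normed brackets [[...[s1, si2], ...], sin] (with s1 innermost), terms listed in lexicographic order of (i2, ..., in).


Left-normed coefficients sit on the s1-initial expansion words.
Composite bracket: [[s3, [s1, s2]], s4]
The bracket unfolds into 8 signed words via [a, b] = ab - ba (2^3 = 8).
The s1-initial words carry the normal form:
  the word s1s2s3s4 carries sign -1 and contributes -[[[s1, s2], s3], s4]

-[[[s1, s2], s3], s4]


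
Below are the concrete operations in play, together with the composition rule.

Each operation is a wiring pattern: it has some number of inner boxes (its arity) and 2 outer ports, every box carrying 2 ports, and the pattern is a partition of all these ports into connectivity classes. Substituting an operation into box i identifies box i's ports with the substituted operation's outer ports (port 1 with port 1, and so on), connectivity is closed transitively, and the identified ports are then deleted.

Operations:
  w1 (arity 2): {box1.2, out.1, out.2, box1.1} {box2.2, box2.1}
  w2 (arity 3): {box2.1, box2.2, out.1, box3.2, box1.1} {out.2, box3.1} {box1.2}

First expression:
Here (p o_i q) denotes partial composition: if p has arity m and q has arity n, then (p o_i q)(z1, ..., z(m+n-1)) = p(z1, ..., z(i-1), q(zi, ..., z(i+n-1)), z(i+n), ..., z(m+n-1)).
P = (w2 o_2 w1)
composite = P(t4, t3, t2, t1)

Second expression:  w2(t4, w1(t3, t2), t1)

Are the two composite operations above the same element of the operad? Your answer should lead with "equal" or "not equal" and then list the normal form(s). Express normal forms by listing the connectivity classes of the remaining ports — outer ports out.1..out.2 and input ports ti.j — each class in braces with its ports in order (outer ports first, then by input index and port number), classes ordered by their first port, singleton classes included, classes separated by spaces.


equal — both sides give {out.1, t1.2, t3.1, t3.2, t4.1} {out.2, t1.1} {t2.1, t2.2} {t4.2}


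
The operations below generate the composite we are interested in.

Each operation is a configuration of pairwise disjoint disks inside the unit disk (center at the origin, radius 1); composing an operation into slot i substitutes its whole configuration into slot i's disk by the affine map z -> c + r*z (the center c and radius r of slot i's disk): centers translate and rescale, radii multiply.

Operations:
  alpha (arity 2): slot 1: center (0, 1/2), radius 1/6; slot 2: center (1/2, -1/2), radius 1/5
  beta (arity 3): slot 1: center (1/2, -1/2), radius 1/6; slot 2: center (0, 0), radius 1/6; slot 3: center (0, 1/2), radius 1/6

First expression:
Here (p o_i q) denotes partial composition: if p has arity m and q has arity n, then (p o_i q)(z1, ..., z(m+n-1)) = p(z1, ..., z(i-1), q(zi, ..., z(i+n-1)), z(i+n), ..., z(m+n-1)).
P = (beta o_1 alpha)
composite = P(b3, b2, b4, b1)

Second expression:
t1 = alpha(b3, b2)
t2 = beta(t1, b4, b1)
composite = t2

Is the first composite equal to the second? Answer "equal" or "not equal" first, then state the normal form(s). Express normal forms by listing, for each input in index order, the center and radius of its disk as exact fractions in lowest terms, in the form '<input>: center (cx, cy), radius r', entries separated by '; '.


equal — both sides give b1: center (0, 1/2), radius 1/6; b2: center (7/12, -7/12), radius 1/30; b3: center (1/2, -5/12), radius 1/36; b4: center (0, 0), radius 1/6

In normal form, the first expression is b1: center (0, 1/2), radius 1/6; b2: center (7/12, -7/12), radius 1/30; b3: center (1/2, -5/12), radius 1/36; b4: center (0, 0), radius 1/6
In normal form, the second expression is b1: center (0, 1/2), radius 1/6; b2: center (7/12, -7/12), radius 1/30; b3: center (1/2, -5/12), radius 1/36; b4: center (0, 0), radius 1/6
The normal forms match — equal.


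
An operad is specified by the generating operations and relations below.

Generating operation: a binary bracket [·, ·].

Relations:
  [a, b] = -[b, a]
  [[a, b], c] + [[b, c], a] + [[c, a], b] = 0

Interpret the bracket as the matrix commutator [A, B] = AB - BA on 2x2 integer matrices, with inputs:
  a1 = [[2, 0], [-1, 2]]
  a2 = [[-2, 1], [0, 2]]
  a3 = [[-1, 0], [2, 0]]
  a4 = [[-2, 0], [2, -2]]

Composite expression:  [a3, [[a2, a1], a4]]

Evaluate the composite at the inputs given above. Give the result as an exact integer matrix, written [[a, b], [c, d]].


[[0, 0], [4, 0]]

[a2, a1] = [[-1, 0], [-4, 1]]
[[a2, a1], a4] = [[0, 0], [4, 0]]
[a3, [[a2, a1], a4]] = [[0, 0], [4, 0]]


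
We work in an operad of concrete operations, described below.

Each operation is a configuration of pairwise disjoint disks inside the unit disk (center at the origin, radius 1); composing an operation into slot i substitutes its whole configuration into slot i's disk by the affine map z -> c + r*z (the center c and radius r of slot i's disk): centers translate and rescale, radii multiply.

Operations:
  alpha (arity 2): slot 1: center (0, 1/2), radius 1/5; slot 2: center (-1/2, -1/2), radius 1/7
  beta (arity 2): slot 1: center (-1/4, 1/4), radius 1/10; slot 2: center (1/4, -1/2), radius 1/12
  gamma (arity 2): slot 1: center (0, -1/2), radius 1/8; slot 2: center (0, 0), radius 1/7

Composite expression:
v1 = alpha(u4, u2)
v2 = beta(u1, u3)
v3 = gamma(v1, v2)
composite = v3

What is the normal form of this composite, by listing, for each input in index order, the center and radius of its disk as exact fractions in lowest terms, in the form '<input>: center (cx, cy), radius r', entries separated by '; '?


Follow each u-input down from gamma: c' goes to c + r*c', radius to r*r'.
u4: after 2 affine steps, its disk has center (0, -7/16), radius 1/40
u2: after 2 affine steps, its disk has center (-1/16, -9/16), radius 1/56
u1: after 2 affine steps, its disk has center (-1/28, 1/28), radius 1/70
u3: after 2 affine steps, its disk has center (1/28, -1/14), radius 1/84

u1: center (-1/28, 1/28), radius 1/70; u2: center (-1/16, -9/16), radius 1/56; u3: center (1/28, -1/14), radius 1/84; u4: center (0, -7/16), radius 1/40


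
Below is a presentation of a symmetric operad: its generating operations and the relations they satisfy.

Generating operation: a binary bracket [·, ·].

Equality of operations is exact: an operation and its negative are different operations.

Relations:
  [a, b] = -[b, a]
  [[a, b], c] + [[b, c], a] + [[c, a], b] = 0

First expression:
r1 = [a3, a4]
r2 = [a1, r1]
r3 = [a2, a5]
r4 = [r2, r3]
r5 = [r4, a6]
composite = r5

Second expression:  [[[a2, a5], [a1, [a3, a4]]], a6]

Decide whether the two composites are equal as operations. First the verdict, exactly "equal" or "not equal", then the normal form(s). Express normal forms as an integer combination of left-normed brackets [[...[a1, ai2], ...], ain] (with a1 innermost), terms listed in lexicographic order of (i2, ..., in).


not equal; the first gives [[[[[a1, a3], a4], a2], a5], a6] - [[[[[a1, a3], a4], a5], a2], a6] - [[[[[a1, a4], a3], a2], a5], a6] + [[[[[a1, a4], a3], a5], a2], a6] and the second -[[[[[a1, a3], a4], a2], a5], a6] + [[[[[a1, a3], a4], a5], a2], a6] + [[[[[a1, a4], a3], a2], a5], a6] - [[[[[a1, a4], a3], a5], a2], a6]

The first expression, normalized: [[[[[a1, a3], a4], a2], a5], a6] - [[[[[a1, a3], a4], a5], a2], a6] - [[[[[a1, a4], a3], a2], a5], a6] + [[[[[a1, a4], a3], a5], a2], a6]
The second expression, normalized: -[[[[[a1, a3], a4], a2], a5], a6] + [[[[[a1, a3], a4], a5], a2], a6] + [[[[[a1, a4], a3], a2], a5], a6] - [[[[[a1, a4], a3], a5], a2], a6]
They disagree, so not equal.


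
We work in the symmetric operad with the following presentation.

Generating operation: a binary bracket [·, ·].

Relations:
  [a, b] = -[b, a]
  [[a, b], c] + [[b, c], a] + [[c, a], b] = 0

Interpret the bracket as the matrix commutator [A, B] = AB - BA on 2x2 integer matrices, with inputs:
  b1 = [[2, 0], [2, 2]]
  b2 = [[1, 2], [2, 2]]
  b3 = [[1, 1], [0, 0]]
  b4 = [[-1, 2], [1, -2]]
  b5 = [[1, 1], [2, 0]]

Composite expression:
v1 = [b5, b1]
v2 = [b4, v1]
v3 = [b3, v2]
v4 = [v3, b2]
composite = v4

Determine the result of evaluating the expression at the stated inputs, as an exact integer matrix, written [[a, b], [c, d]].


[b5, b1] = [[2, 0], [-2, -2]]
[b4, [b5, b1]] = [[-4, -8], [6, 4]]
[b3, [b4, [b5, b1]]] = [[6, 0], [-6, -6]]
[[b3, [b4, [b5, b1]]], b2] = [[12, 24], [-18, -12]]

[[12, 24], [-18, -12]]


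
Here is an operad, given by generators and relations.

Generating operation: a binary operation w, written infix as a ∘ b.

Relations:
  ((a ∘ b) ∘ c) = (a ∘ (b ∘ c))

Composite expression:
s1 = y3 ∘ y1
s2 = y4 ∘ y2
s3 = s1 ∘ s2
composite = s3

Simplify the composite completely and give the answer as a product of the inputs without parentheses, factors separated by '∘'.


y3 ∘ y1 ∘ y4 ∘ y2

All parenthesizations of w agree; list the y-inputs left to right.
(y3 ∘ y1) linearizes to y3 ∘ y1
(y4 ∘ y2) linearizes to y4 ∘ y2
((y3 ∘ y1) ∘ (y4 ∘ y2)) linearizes to y3 ∘ y1 ∘ y4 ∘ y2


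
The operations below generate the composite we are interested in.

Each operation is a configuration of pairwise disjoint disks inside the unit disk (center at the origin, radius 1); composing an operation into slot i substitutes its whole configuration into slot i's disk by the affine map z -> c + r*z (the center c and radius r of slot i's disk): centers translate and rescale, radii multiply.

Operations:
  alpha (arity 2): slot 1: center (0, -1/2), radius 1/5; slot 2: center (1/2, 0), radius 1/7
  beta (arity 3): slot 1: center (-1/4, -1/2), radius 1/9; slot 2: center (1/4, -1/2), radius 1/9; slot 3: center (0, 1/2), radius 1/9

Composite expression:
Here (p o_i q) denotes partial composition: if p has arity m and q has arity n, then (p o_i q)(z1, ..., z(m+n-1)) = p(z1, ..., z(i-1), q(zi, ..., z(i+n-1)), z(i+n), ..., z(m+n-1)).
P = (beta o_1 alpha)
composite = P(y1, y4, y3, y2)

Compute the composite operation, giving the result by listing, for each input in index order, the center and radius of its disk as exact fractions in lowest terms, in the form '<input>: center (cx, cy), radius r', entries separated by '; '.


y1: center (-1/4, -5/9), radius 1/45; y2: center (0, 1/2), radius 1/9; y3: center (1/4, -1/2), radius 1/9; y4: center (-7/36, -1/2), radius 1/63

Follow each y-input down from beta: c' goes to c + r*c', radius to r*r'.
tracing y1 down its 2-map path: center (-1/4, -5/9), radius 1/45
tracing y4 down its 2-map path: center (-7/36, -1/2), radius 1/63
tracing y3 down its 1-map path: center (1/4, -1/2), radius 1/9
tracing y2 down its 1-map path: center (0, 1/2), radius 1/9


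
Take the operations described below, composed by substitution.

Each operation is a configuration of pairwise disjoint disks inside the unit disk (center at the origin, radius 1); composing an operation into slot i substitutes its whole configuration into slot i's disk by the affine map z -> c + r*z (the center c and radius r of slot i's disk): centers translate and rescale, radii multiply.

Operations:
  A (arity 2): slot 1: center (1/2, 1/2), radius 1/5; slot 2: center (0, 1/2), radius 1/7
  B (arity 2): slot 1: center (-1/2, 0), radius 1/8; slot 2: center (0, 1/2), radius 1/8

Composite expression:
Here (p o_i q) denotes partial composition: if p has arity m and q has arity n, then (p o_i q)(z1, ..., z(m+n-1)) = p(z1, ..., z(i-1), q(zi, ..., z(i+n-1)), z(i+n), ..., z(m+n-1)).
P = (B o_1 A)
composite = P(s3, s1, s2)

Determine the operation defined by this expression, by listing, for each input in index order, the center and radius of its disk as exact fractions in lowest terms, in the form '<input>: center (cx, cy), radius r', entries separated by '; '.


Each s-disk chains the slot maps above it in B; radii multiply.
tracing s3 down its 2-map path: center (-7/16, 1/16), radius 1/40
tracing s1 down its 2-map path: center (-1/2, 1/16), radius 1/56
tracing s2 down its 1-map path: center (0, 1/2), radius 1/8

s1: center (-1/2, 1/16), radius 1/56; s2: center (0, 1/2), radius 1/8; s3: center (-7/16, 1/16), radius 1/40


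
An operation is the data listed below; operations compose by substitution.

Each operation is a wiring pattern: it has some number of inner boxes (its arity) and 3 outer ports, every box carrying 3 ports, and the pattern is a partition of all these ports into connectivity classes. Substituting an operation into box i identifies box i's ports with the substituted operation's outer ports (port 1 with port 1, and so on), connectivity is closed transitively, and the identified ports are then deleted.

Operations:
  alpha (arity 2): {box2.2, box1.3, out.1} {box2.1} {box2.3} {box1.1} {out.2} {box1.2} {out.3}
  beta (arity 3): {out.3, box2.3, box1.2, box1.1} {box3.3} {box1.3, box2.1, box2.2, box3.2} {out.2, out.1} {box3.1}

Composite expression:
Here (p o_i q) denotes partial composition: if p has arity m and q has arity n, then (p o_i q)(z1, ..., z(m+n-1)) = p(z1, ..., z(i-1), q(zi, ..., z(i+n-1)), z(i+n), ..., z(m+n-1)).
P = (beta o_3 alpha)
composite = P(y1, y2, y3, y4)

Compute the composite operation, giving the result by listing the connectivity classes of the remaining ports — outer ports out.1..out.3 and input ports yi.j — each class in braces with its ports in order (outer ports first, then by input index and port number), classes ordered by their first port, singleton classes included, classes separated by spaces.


{out.1, out.2} {out.3, y1.1, y1.2, y2.3} {y1.3, y2.1, y2.2} {y3.1} {y3.2} {y3.3, y4.2} {y4.1} {y4.3}


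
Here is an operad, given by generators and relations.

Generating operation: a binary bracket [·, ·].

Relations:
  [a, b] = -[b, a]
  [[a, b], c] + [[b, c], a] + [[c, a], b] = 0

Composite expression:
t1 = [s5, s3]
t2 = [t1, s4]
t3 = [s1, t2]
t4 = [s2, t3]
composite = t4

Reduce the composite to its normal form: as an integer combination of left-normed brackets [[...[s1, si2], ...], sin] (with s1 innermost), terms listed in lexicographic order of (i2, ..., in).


[[[[s1, s3], s5], s4], s2] - [[[[s1, s4], s3], s5], s2] + [[[[s1, s4], s5], s3], s2] - [[[[s1, s5], s3], s4], s2]


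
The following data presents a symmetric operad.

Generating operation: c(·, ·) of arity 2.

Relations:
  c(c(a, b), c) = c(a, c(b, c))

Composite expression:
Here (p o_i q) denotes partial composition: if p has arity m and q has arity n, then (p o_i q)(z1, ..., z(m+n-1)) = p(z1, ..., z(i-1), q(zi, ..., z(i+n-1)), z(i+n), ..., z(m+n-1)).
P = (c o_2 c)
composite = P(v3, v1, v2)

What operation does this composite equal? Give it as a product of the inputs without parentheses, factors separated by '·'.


v3 · v1 · v2

The c-tree's shape is irrelevant; the v-reading-order decides.
c(v1, v2) spells out as v1 · v2
c(v3, c(v1, v2)) spells out as v3 · v1 · v2


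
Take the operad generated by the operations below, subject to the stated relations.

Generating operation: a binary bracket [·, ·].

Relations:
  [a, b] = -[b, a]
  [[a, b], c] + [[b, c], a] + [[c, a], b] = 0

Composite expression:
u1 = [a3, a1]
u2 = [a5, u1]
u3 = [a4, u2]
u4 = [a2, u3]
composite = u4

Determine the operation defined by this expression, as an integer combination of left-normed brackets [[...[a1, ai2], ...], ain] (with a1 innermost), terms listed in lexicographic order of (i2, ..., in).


[[[[a1, a3], a5], a4], a2]

In the tensor algebra, words opening a1 carry the a1-anchored form.
Composite bracket: [a2, [a4, [a5, [a3, a1]]]]
Each bracket splits as ab - ba, giving 16 signed words (2^4 = 16).
Only words starting with a1 matter:
  the word a1a3a5a4a2 carries sign +1 and contributes +[[[[a1, a3], a5], a4], a2]


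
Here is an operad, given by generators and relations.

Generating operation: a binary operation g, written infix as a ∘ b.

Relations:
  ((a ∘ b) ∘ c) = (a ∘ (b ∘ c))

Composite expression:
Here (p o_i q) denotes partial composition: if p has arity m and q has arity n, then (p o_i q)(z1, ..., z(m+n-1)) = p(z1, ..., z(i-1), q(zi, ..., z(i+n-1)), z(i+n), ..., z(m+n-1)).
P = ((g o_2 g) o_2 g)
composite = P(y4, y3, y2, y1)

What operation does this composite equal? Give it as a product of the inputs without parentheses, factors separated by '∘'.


y4 ∘ y3 ∘ y2 ∘ y1


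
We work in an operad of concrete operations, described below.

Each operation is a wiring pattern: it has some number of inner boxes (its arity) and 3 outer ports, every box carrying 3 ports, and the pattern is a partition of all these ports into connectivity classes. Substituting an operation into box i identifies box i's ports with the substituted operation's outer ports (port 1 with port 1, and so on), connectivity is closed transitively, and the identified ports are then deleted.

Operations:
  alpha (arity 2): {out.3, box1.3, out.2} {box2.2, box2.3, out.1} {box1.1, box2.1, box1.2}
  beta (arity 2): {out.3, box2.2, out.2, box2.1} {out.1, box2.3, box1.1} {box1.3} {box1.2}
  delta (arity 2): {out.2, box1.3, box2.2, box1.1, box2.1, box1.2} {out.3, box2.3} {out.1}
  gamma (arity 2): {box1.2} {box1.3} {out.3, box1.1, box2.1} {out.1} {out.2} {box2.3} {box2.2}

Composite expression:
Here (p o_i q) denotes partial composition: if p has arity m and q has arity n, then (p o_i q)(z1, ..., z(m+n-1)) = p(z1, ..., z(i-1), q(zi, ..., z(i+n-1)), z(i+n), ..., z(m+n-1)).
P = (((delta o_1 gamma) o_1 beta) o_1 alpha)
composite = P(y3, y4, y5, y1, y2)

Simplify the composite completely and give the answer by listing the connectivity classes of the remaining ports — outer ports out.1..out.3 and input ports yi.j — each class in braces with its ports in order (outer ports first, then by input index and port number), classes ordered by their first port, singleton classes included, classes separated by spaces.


{out.1} {out.2, y1.1, y2.1, y2.2, y4.2, y4.3, y5.3} {out.3, y2.3} {y1.2} {y1.3} {y3.1, y3.2, y4.1} {y3.3} {y5.1, y5.2}

After gluing at delta, chains via deleted ports link the y-ports.
composing alpha on (y3, y4), with out.j its own outer ports: {out.1, y4.2, y4.3} {out.2, out.3, y3.3} {y3.1, y3.2, y4.1}
composing beta on (y3, y4, y5), with out.j its own outer ports: {out.1, y4.2, y4.3, y5.3} {out.2, out.3, y5.1, y5.2} {y3.1, y3.2, y4.1} {y3.3}
composing gamma on (y3, y4, y5, y1), with out.j its own outer ports: {out.1} {out.2} {out.3, y1.1, y4.2, y4.3, y5.3} {y1.2} {y1.3} {y3.1, y3.2, y4.1} {y3.3} {y5.1, y5.2}
composing delta on (y3, y4, y5, y1, y2), with out.j its own outer ports: {out.1} {out.2, y1.1, y2.1, y2.2, y4.2, y4.3, y5.3} {out.3, y2.3} {y1.2} {y1.3} {y3.1, y3.2, y4.1} {y3.3} {y5.1, y5.2}


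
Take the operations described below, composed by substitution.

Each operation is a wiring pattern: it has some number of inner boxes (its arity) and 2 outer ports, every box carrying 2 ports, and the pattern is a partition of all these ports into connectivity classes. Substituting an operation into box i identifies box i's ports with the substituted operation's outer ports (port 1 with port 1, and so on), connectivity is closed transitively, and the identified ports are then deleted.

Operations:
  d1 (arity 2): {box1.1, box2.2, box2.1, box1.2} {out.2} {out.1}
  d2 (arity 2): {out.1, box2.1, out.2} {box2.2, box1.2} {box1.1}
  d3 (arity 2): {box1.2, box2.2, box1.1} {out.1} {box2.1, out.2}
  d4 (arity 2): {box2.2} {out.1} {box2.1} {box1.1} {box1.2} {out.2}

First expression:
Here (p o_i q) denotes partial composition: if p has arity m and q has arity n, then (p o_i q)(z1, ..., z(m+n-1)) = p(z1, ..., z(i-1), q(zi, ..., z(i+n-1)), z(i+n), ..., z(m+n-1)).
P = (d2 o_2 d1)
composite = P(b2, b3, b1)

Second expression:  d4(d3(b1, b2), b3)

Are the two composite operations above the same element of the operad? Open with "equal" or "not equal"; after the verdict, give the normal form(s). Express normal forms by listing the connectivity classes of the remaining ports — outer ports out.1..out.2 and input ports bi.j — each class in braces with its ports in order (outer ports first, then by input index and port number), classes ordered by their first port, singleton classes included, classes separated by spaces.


The first expression reduces to {out.1, out.2} {b1.1, b1.2, b3.1, b3.2} {b2.1} {b2.2}
The second expression reduces to {out.1} {out.2} {b1.1, b1.2, b2.2} {b2.1} {b3.1} {b3.2}
The forms do not match — not equal.

not equal — first {out.1, out.2} {b1.1, b1.2, b3.1, b3.2} {b2.1} {b2.2}, second {out.1} {out.2} {b1.1, b1.2, b2.2} {b2.1} {b3.1} {b3.2}


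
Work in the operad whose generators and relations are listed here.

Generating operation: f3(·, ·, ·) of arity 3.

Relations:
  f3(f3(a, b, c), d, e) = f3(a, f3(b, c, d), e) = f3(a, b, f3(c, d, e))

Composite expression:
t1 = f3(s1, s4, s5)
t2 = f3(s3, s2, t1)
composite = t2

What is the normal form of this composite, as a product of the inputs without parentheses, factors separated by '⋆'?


s3 ⋆ s2 ⋆ s1 ⋆ s4 ⋆ s5

Associativity of f3 dissolves the nesting; only the s-input order survives.
f3(s1, s4, s5) unparenthesizes to s1 ⋆ s4 ⋆ s5
f3(s3, s2, f3(s1, s4, s5)) unparenthesizes to s3 ⋆ s2 ⋆ s1 ⋆ s4 ⋆ s5


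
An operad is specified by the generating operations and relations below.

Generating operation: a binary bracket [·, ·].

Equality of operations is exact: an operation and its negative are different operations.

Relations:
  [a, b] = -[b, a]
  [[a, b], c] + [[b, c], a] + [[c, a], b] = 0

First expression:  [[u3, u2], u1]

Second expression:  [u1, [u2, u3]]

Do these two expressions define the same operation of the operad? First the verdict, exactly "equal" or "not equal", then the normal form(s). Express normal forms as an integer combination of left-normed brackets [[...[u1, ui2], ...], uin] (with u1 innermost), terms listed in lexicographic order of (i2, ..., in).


equal; the common form is [[u1, u2], u3] - [[u1, u3], u2]

Reducing the first expression gives [[u1, u2], u3] - [[u1, u3], u2]
Reducing the second expression gives [[u1, u2], u3] - [[u1, u3], u2]
The forms coincide; equal.


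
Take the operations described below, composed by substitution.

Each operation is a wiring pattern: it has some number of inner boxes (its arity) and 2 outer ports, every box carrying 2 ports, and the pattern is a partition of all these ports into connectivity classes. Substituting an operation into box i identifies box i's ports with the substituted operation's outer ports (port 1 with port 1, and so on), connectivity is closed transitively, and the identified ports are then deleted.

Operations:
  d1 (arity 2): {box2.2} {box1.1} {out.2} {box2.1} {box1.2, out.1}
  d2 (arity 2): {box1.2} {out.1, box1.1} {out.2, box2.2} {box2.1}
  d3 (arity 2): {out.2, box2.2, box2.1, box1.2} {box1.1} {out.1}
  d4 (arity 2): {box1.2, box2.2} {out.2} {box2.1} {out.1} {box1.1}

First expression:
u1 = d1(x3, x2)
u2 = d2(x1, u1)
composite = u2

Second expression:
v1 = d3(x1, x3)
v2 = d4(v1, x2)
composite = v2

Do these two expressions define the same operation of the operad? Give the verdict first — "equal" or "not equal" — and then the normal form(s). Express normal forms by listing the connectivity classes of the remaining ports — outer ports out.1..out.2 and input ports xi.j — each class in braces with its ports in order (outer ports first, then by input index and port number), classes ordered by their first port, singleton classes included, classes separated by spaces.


Normal form of the first expression: {out.1, x1.1} {out.2} {x1.2} {x2.1} {x2.2} {x3.1} {x3.2}
Normal form of the second expression: {out.1} {out.2} {x1.1} {x1.2, x2.2, x3.1, x3.2} {x2.1}
Distinct normal forms: not equal.

not equal; first: {out.1, x1.1} {out.2} {x1.2} {x2.1} {x2.2} {x3.1} {x3.2}; second: {out.1} {out.2} {x1.1} {x1.2, x2.2, x3.1, x3.2} {x2.1}
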